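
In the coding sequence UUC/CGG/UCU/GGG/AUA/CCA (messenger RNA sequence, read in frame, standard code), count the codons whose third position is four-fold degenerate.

Codon 1 UUC (Phe): third position 2-fold.
Codon 2 CGG (Arg): third position 4-fold.
Codon 3 UCU (Ser): third position 4-fold.
Codon 4 GGG (Gly): third position 4-fold.
Codon 5 AUA (Ile): third position 3-fold.
Codon 6 CCA (Pro): third position 4-fold.
Four-fold degenerate third positions: 4.

4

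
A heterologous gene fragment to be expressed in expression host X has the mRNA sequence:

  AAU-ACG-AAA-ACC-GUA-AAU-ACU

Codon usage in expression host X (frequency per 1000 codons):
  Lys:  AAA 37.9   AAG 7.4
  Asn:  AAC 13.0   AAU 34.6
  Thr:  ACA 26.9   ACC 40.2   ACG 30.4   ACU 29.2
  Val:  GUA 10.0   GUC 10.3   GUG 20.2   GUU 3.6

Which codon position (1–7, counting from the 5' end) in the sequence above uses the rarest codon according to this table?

Codon 1 AAU (Asn): 34.6 per 1000.
Codon 2 ACG (Thr): 30.4 per 1000.
Codon 3 AAA (Lys): 37.9 per 1000.
Codon 4 ACC (Thr): 40.2 per 1000.
Codon 5 GUA (Val): 10.0 per 1000.
Codon 6 AAU (Asn): 34.6 per 1000.
Codon 7 ACU (Thr): 29.2 per 1000.
Lowest frequency is 10.0 at codon 5.

5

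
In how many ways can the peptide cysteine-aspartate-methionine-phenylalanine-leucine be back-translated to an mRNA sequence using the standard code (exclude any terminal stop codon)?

Cys: 2 codons.
Asp: 2 codons.
Met: 1 codon.
Phe: 2 codons.
Leu: 6 codons.
2 × 2 × 1 × 2 × 6 = 48.

48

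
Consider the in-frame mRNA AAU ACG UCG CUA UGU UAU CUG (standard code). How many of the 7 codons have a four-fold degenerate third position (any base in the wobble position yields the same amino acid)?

4

Codon 1 AAU (Asn): third position 2-fold.
Codon 2 ACG (Thr): third position 4-fold.
Codon 3 UCG (Ser): third position 4-fold.
Codon 4 CUA (Leu): third position 4-fold.
Codon 5 UGU (Cys): third position 2-fold.
Codon 6 UAU (Tyr): third position 2-fold.
Codon 7 CUG (Leu): third position 4-fold.
Four-fold degenerate third positions: 4.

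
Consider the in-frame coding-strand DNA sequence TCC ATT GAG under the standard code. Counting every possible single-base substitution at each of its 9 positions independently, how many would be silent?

6

Codon 1 (TCC, Ser): 3 synonymous substitutions.
Codon 2 (ATT, Ile): 2 synonymous substitutions.
Codon 3 (GAG, Glu): 1 synonymous substitution.
Total: 3 + 2 + 1 = 6.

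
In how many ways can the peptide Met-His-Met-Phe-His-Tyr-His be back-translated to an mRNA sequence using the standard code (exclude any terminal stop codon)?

32

Met: 1 codon.
His: 2 codons.
Met: 1 codon.
Phe: 2 codons.
His: 2 codons.
Tyr: 2 codons.
His: 2 codons.
1 × 2 × 1 × 2 × 2 × 2 × 2 = 32.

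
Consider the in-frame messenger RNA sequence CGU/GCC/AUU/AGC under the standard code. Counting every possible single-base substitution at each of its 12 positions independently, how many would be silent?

Codon 1 (CGU, Arg): 3 synonymous substitutions.
Codon 2 (GCC, Ala): 3 synonymous substitutions.
Codon 3 (AUU, Ile): 2 synonymous substitutions.
Codon 4 (AGC, Ser): 1 synonymous substitution.
Total: 3 + 3 + 2 + 1 = 9.

9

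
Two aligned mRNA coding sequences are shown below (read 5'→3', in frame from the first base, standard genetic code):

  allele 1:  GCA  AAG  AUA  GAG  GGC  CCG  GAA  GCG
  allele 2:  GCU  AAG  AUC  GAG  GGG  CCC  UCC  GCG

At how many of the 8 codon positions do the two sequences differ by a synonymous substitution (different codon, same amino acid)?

Codon 1: GCA Ala / GCU Ala — synonymous.
Codon 2: AAG Lys / AAG Lys — identical.
Codon 3: AUA Ile / AUC Ile — synonymous.
Codon 4: GAG Glu / GAG Glu — identical.
Codon 5: GGC Gly / GGG Gly — synonymous.
Codon 6: CCG Pro / CCC Pro — synonymous.
Codon 7: GAA Glu / UCC Ser — nonsynonymous.
Codon 8: GCG Ala / GCG Ala — identical.
Synonymous differences: 4.

4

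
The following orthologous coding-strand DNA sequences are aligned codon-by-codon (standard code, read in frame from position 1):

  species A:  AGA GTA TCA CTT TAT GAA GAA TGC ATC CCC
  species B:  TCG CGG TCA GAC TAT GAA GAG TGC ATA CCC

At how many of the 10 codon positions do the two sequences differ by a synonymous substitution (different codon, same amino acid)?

2

Codon 1: AGA Arg / TCG Ser — nonsynonymous.
Codon 2: GTA Val / CGG Arg — nonsynonymous.
Codon 3: TCA Ser / TCA Ser — identical.
Codon 4: CTT Leu / GAC Asp — nonsynonymous.
Codon 5: TAT Tyr / TAT Tyr — identical.
Codon 6: GAA Glu / GAA Glu — identical.
Codon 7: GAA Glu / GAG Glu — synonymous.
Codon 8: TGC Cys / TGC Cys — identical.
Codon 9: ATC Ile / ATA Ile — synonymous.
Codon 10: CCC Pro / CCC Pro — identical.
Synonymous differences: 2.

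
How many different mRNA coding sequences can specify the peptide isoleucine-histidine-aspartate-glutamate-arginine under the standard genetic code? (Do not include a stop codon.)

144

Ile: 3 codons.
His: 2 codons.
Asp: 2 codons.
Glu: 2 codons.
Arg: 6 codons.
3 × 2 × 2 × 2 × 6 = 144.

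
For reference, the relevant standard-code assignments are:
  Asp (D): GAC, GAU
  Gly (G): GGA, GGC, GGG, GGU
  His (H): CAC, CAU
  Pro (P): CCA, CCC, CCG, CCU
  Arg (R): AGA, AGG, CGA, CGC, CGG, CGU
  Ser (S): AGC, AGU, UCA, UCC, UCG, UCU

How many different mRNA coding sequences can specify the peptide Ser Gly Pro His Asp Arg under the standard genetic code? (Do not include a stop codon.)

2304

Ser: 6 codons.
Gly: 4 codons.
Pro: 4 codons.
His: 2 codons.
Asp: 2 codons.
Arg: 6 codons.
6 × 4 × 4 × 2 × 2 × 6 = 2304.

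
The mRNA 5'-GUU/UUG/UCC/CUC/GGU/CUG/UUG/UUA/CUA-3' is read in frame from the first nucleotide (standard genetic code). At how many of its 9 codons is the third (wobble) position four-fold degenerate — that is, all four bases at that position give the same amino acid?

Codon 1 GUU (Val): third position 4-fold.
Codon 2 UUG (Leu): third position 2-fold.
Codon 3 UCC (Ser): third position 4-fold.
Codon 4 CUC (Leu): third position 4-fold.
Codon 5 GGU (Gly): third position 4-fold.
Codon 6 CUG (Leu): third position 4-fold.
Codon 7 UUG (Leu): third position 2-fold.
Codon 8 UUA (Leu): third position 2-fold.
Codon 9 CUA (Leu): third position 4-fold.
Four-fold degenerate third positions: 6.

6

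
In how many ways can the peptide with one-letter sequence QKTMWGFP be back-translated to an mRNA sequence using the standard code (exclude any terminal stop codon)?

512

Gln: 2 codons.
Lys: 2 codons.
Thr: 4 codons.
Met: 1 codon.
Trp: 1 codon.
Gly: 4 codons.
Phe: 2 codons.
Pro: 4 codons.
2 × 2 × 4 × 1 × 1 × 4 × 2 × 4 = 512.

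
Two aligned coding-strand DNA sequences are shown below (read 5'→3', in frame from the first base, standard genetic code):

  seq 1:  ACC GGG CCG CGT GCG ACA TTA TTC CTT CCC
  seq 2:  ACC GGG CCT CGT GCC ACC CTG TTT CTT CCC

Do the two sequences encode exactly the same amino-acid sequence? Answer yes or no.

yes

Codon 1: ACC Thr / ACC Thr — identical.
Codon 2: GGG Gly / GGG Gly — identical.
Codon 3: CCG Pro / CCT Pro — synonymous.
Codon 4: CGT Arg / CGT Arg — identical.
Codon 5: GCG Ala / GCC Ala — synonymous.
Codon 6: ACA Thr / ACC Thr — synonymous.
Codon 7: TTA Leu / CTG Leu — synonymous.
Codon 8: TTC Phe / TTT Phe — synonymous.
Codon 9: CTT Leu / CTT Leu — identical.
Codon 10: CCC Pro / CCC Pro — identical.
Nonsynonymous differences: 0 → same protein.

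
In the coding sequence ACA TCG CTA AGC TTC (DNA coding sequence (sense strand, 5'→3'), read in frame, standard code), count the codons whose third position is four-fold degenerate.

Codon 1 ACA (Thr): third position 4-fold.
Codon 2 TCG (Ser): third position 4-fold.
Codon 3 CTA (Leu): third position 4-fold.
Codon 4 AGC (Ser): third position 2-fold.
Codon 5 TTC (Phe): third position 2-fold.
Four-fold degenerate third positions: 3.

3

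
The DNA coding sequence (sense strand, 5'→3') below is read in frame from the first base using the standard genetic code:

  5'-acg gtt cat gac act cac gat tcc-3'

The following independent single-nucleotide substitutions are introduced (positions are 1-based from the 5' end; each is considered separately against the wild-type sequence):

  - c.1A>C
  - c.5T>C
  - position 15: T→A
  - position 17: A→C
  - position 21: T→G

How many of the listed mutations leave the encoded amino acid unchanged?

Codon 1: ACG (Thr) → CCG (Pro) — missense.
Codon 2: GTT (Val) → GCT (Ala) — missense.
Codon 5: ACT (Thr) → ACA (Thr) — synonymous.
Codon 6: CAC (His) → CCC (Pro) — missense.
Codon 7: GAT (Asp) → GAG (Glu) — missense.
Synonymous: 1 of 5.

1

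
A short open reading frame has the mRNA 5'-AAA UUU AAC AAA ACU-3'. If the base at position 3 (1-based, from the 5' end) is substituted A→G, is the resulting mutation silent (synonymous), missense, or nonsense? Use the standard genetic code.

Position 3 falls in codon 1: AAA → Lys.
After the substitution the codon is AAG → Lys.
Both encode Lys, so the change is synonymous.

silent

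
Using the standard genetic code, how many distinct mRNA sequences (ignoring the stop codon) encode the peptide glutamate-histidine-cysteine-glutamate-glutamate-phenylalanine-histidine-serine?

Glu: 2 codons.
His: 2 codons.
Cys: 2 codons.
Glu: 2 codons.
Glu: 2 codons.
Phe: 2 codons.
His: 2 codons.
Ser: 6 codons.
2 × 2 × 2 × 2 × 2 × 2 × 2 × 6 = 768.

768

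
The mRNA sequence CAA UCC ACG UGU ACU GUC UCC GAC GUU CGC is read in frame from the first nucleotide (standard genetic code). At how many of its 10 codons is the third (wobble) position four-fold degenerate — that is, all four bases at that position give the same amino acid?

7

Codon 1 CAA (Gln): third position 2-fold.
Codon 2 UCC (Ser): third position 4-fold.
Codon 3 ACG (Thr): third position 4-fold.
Codon 4 UGU (Cys): third position 2-fold.
Codon 5 ACU (Thr): third position 4-fold.
Codon 6 GUC (Val): third position 4-fold.
Codon 7 UCC (Ser): third position 4-fold.
Codon 8 GAC (Asp): third position 2-fold.
Codon 9 GUU (Val): third position 4-fold.
Codon 10 CGC (Arg): third position 4-fold.
Four-fold degenerate third positions: 7.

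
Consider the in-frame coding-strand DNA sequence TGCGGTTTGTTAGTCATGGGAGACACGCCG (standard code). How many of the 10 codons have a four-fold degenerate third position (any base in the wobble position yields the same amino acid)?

5

Codon 1 TGC (Cys): third position 2-fold.
Codon 2 GGT (Gly): third position 4-fold.
Codon 3 TTG (Leu): third position 2-fold.
Codon 4 TTA (Leu): third position 2-fold.
Codon 5 GTC (Val): third position 4-fold.
Codon 6 ATG (Met): third position 1-fold.
Codon 7 GGA (Gly): third position 4-fold.
Codon 8 GAC (Asp): third position 2-fold.
Codon 9 ACG (Thr): third position 4-fold.
Codon 10 CCG (Pro): third position 4-fold.
Four-fold degenerate third positions: 5.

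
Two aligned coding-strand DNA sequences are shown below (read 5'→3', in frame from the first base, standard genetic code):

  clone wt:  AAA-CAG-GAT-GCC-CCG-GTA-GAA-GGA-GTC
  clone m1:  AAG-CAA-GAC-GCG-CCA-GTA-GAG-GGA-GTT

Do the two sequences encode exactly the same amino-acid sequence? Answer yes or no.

yes

Codon 1: AAA Lys / AAG Lys — synonymous.
Codon 2: CAG Gln / CAA Gln — synonymous.
Codon 3: GAT Asp / GAC Asp — synonymous.
Codon 4: GCC Ala / GCG Ala — synonymous.
Codon 5: CCG Pro / CCA Pro — synonymous.
Codon 6: GTA Val / GTA Val — identical.
Codon 7: GAA Glu / GAG Glu — synonymous.
Codon 8: GGA Gly / GGA Gly — identical.
Codon 9: GTC Val / GTT Val — synonymous.
Nonsynonymous differences: 0 → same protein.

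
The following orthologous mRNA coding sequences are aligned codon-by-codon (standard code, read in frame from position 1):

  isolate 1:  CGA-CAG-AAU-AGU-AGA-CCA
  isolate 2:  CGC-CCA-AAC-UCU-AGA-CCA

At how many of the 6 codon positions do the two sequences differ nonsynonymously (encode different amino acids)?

Codon 1: CGA Arg / CGC Arg — synonymous.
Codon 2: CAG Gln / CCA Pro — nonsynonymous.
Codon 3: AAU Asn / AAC Asn — synonymous.
Codon 4: AGU Ser / UCU Ser — synonymous.
Codon 5: AGA Arg / AGA Arg — identical.
Codon 6: CCA Pro / CCA Pro — identical.
Nonsynonymous differences: 1.

1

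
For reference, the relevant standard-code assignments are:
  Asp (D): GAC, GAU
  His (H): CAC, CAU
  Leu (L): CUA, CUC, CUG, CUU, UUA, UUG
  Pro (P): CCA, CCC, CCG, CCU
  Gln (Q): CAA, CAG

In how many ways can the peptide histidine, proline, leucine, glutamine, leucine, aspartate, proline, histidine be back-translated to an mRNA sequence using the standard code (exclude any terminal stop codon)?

9216

His: 2 codons.
Pro: 4 codons.
Leu: 6 codons.
Gln: 2 codons.
Leu: 6 codons.
Asp: 2 codons.
Pro: 4 codons.
His: 2 codons.
2 × 4 × 6 × 2 × 6 × 2 × 4 × 2 = 9216.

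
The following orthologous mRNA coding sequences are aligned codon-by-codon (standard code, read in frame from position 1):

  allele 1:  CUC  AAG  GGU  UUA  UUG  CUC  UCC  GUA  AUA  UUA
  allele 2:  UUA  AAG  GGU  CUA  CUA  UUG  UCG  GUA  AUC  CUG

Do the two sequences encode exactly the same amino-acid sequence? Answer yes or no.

yes

Codon 1: CUC Leu / UUA Leu — synonymous.
Codon 2: AAG Lys / AAG Lys — identical.
Codon 3: GGU Gly / GGU Gly — identical.
Codon 4: UUA Leu / CUA Leu — synonymous.
Codon 5: UUG Leu / CUA Leu — synonymous.
Codon 6: CUC Leu / UUG Leu — synonymous.
Codon 7: UCC Ser / UCG Ser — synonymous.
Codon 8: GUA Val / GUA Val — identical.
Codon 9: AUA Ile / AUC Ile — synonymous.
Codon 10: UUA Leu / CUG Leu — synonymous.
Nonsynonymous differences: 0 → same protein.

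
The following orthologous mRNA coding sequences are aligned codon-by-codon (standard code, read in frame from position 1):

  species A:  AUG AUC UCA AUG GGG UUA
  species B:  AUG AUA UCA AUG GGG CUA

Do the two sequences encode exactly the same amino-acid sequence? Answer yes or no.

Codon 1: AUG Met / AUG Met — identical.
Codon 2: AUC Ile / AUA Ile — synonymous.
Codon 3: UCA Ser / UCA Ser — identical.
Codon 4: AUG Met / AUG Met — identical.
Codon 5: GGG Gly / GGG Gly — identical.
Codon 6: UUA Leu / CUA Leu — synonymous.
Nonsynonymous differences: 0 → same protein.

yes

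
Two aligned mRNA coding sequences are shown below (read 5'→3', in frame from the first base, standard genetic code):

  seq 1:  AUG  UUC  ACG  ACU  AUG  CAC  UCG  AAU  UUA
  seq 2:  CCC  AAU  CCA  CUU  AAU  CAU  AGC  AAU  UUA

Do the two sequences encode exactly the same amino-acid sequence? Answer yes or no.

no

Codon 1: AUG Met / CCC Pro — nonsynonymous.
Codon 2: UUC Phe / AAU Asn — nonsynonymous.
Codon 3: ACG Thr / CCA Pro — nonsynonymous.
Codon 4: ACU Thr / CUU Leu — nonsynonymous.
Codon 5: AUG Met / AAU Asn — nonsynonymous.
Codon 6: CAC His / CAU His — synonymous.
Codon 7: UCG Ser / AGC Ser — synonymous.
Codon 8: AAU Asn / AAU Asn — identical.
Codon 9: UUA Leu / UUA Leu — identical.
Nonsynonymous differences: 5 → different protein.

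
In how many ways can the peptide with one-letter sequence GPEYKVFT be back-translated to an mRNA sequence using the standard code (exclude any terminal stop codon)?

Gly: 4 codons.
Pro: 4 codons.
Glu: 2 codons.
Tyr: 2 codons.
Lys: 2 codons.
Val: 4 codons.
Phe: 2 codons.
Thr: 4 codons.
4 × 4 × 2 × 2 × 2 × 4 × 2 × 4 = 4096.

4096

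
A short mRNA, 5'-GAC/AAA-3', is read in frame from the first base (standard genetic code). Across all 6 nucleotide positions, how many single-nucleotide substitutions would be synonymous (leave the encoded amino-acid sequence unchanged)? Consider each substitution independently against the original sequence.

2

Codon 1 (GAC, Asp): 1 synonymous substitution.
Codon 2 (AAA, Lys): 1 synonymous substitution.
Total: 1 + 1 = 2.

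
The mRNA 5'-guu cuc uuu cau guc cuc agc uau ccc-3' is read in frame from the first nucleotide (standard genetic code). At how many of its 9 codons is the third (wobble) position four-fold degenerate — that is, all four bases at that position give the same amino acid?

5

Codon 1 GUU (Val): third position 4-fold.
Codon 2 CUC (Leu): third position 4-fold.
Codon 3 UUU (Phe): third position 2-fold.
Codon 4 CAU (His): third position 2-fold.
Codon 5 GUC (Val): third position 4-fold.
Codon 6 CUC (Leu): third position 4-fold.
Codon 7 AGC (Ser): third position 2-fold.
Codon 8 UAU (Tyr): third position 2-fold.
Codon 9 CCC (Pro): third position 4-fold.
Four-fold degenerate third positions: 5.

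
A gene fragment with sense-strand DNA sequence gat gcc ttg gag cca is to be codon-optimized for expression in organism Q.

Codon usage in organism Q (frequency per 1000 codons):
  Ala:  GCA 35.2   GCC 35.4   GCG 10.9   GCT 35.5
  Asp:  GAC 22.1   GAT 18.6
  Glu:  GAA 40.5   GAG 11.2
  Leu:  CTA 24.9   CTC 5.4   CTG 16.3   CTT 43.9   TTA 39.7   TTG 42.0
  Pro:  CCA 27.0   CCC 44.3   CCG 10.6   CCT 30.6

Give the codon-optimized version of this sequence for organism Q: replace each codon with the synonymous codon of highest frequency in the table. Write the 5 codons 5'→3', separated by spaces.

Codon 1 (Asp): best is GAC at 22.1.
Codon 2 (Ala): best is GCT at 35.5.
Codon 3 (Leu): best is CTT at 43.9.
Codon 4 (Glu): best is GAA at 40.5.
Codon 5 (Pro): best is CCC at 44.3.

GAC GCT CTT GAA CCC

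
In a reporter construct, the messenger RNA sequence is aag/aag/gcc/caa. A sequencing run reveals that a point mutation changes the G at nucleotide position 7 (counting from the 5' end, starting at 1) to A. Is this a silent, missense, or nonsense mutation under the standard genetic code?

missense

Position 7 falls in codon 3: GCC → Ala.
After the substitution the codon is ACC → Thr.
Ala ≠ Thr, so this is a missense mutation.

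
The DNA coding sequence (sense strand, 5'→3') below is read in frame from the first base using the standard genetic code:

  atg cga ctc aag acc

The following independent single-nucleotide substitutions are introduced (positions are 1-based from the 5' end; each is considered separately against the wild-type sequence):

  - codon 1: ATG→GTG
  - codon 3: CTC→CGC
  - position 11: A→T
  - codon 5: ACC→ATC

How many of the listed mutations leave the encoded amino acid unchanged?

0

Codon 1: ATG (Met) → GTG (Val) — missense.
Codon 3: CTC (Leu) → CGC (Arg) — missense.
Codon 4: AAG (Lys) → ATG (Met) — missense.
Codon 5: ACC (Thr) → ATC (Ile) — missense.
Synonymous: 0 of 4.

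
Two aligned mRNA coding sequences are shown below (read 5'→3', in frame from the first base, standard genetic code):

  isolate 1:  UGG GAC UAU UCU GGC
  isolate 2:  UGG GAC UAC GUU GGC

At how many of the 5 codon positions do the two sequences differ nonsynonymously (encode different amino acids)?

1

Codon 1: UGG Trp / UGG Trp — identical.
Codon 2: GAC Asp / GAC Asp — identical.
Codon 3: UAU Tyr / UAC Tyr — synonymous.
Codon 4: UCU Ser / GUU Val — nonsynonymous.
Codon 5: GGC Gly / GGC Gly — identical.
Nonsynonymous differences: 1.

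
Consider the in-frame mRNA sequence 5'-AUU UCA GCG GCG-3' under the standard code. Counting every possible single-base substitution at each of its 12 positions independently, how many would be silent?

Codon 1 (AUU, Ile): 2 synonymous substitutions.
Codon 2 (UCA, Ser): 3 synonymous substitutions.
Codon 3 (GCG, Ala): 3 synonymous substitutions.
Codon 4 (GCG, Ala): 3 synonymous substitutions.
Total: 2 + 3 + 3 + 3 = 11.

11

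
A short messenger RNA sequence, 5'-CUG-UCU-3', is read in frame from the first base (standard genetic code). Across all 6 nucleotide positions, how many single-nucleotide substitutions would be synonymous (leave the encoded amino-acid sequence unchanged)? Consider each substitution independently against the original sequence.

Codon 1 (CUG, Leu): 4 synonymous substitutions.
Codon 2 (UCU, Ser): 3 synonymous substitutions.
Total: 4 + 3 = 7.

7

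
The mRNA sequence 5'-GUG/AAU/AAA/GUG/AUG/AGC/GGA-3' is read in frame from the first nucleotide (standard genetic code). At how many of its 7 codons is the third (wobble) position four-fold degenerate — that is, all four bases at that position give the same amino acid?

Codon 1 GUG (Val): third position 4-fold.
Codon 2 AAU (Asn): third position 2-fold.
Codon 3 AAA (Lys): third position 2-fold.
Codon 4 GUG (Val): third position 4-fold.
Codon 5 AUG (Met): third position 1-fold.
Codon 6 AGC (Ser): third position 2-fold.
Codon 7 GGA (Gly): third position 4-fold.
Four-fold degenerate third positions: 3.

3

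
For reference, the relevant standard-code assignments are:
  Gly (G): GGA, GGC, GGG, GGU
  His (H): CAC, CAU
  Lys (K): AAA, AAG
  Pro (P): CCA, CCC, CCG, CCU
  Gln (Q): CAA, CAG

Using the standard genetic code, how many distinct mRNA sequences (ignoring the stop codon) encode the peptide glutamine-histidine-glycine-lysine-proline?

Gln: 2 codons.
His: 2 codons.
Gly: 4 codons.
Lys: 2 codons.
Pro: 4 codons.
2 × 2 × 4 × 2 × 4 = 128.

128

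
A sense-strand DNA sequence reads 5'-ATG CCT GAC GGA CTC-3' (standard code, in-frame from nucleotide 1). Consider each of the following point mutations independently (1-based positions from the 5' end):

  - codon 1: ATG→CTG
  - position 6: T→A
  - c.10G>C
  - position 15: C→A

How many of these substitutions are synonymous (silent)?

Codon 1: ATG (Met) → CTG (Leu) — missense.
Codon 2: CCT (Pro) → CCA (Pro) — synonymous.
Codon 4: GGA (Gly) → CGA (Arg) — missense.
Codon 5: CTC (Leu) → CTA (Leu) — synonymous.
Synonymous: 2 of 4.

2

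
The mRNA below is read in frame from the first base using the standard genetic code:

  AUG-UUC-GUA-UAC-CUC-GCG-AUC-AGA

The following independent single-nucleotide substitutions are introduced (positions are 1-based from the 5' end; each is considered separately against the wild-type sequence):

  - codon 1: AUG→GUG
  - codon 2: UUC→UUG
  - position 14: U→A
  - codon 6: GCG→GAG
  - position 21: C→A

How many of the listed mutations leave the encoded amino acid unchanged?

1

Codon 1: AUG (Met) → GUG (Val) — missense.
Codon 2: UUC (Phe) → UUG (Leu) — missense.
Codon 5: CUC (Leu) → CAC (His) — missense.
Codon 6: GCG (Ala) → GAG (Glu) — missense.
Codon 7: AUC (Ile) → AUA (Ile) — synonymous.
Synonymous: 1 of 5.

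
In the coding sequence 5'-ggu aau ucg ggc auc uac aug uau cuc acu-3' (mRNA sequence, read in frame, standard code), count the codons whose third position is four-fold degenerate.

5

Codon 1 GGU (Gly): third position 4-fold.
Codon 2 AAU (Asn): third position 2-fold.
Codon 3 UCG (Ser): third position 4-fold.
Codon 4 GGC (Gly): third position 4-fold.
Codon 5 AUC (Ile): third position 3-fold.
Codon 6 UAC (Tyr): third position 2-fold.
Codon 7 AUG (Met): third position 1-fold.
Codon 8 UAU (Tyr): third position 2-fold.
Codon 9 CUC (Leu): third position 4-fold.
Codon 10 ACU (Thr): third position 4-fold.
Four-fold degenerate third positions: 5.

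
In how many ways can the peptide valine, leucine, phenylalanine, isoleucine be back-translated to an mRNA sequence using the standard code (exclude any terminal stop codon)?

144

Val: 4 codons.
Leu: 6 codons.
Phe: 2 codons.
Ile: 3 codons.
4 × 6 × 2 × 3 = 144.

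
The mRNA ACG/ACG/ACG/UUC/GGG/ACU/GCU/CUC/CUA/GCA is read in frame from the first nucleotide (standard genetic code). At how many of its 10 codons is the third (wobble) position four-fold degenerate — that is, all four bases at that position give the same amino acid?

9

Codon 1 ACG (Thr): third position 4-fold.
Codon 2 ACG (Thr): third position 4-fold.
Codon 3 ACG (Thr): third position 4-fold.
Codon 4 UUC (Phe): third position 2-fold.
Codon 5 GGG (Gly): third position 4-fold.
Codon 6 ACU (Thr): third position 4-fold.
Codon 7 GCU (Ala): third position 4-fold.
Codon 8 CUC (Leu): third position 4-fold.
Codon 9 CUA (Leu): third position 4-fold.
Codon 10 GCA (Ala): third position 4-fold.
Four-fold degenerate third positions: 9.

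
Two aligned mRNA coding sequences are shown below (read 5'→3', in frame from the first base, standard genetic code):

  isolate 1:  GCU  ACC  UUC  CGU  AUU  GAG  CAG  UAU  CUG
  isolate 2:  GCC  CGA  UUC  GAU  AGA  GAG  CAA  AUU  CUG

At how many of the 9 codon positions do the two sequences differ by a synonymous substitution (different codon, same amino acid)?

Codon 1: GCU Ala / GCC Ala — synonymous.
Codon 2: ACC Thr / CGA Arg — nonsynonymous.
Codon 3: UUC Phe / UUC Phe — identical.
Codon 4: CGU Arg / GAU Asp — nonsynonymous.
Codon 5: AUU Ile / AGA Arg — nonsynonymous.
Codon 6: GAG Glu / GAG Glu — identical.
Codon 7: CAG Gln / CAA Gln — synonymous.
Codon 8: UAU Tyr / AUU Ile — nonsynonymous.
Codon 9: CUG Leu / CUG Leu — identical.
Synonymous differences: 2.

2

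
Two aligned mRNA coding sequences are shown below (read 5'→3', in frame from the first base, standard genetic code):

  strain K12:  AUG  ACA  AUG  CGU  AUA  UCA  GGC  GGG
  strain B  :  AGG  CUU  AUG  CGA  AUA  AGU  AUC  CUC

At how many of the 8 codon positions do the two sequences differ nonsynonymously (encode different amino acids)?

4

Codon 1: AUG Met / AGG Arg — nonsynonymous.
Codon 2: ACA Thr / CUU Leu — nonsynonymous.
Codon 3: AUG Met / AUG Met — identical.
Codon 4: CGU Arg / CGA Arg — synonymous.
Codon 5: AUA Ile / AUA Ile — identical.
Codon 6: UCA Ser / AGU Ser — synonymous.
Codon 7: GGC Gly / AUC Ile — nonsynonymous.
Codon 8: GGG Gly / CUC Leu — nonsynonymous.
Nonsynonymous differences: 4.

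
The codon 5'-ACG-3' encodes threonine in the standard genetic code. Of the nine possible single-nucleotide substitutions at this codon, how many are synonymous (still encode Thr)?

3

Position 1: none → 0 synonymous.
Position 2: none → 0 synonymous.
Position 3: ACT, ACC, ACA → 3 synonymous.
Total: 0 + 0 + 3 = 3.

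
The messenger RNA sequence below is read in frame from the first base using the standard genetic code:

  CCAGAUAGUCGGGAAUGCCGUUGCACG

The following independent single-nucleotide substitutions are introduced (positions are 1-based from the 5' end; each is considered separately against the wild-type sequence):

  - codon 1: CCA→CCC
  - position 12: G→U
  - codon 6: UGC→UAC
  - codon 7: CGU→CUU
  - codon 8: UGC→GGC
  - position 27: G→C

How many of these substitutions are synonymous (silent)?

3

Codon 1: CCA (Pro) → CCC (Pro) — synonymous.
Codon 4: CGG (Arg) → CGU (Arg) — synonymous.
Codon 6: UGC (Cys) → UAC (Tyr) — missense.
Codon 7: CGU (Arg) → CUU (Leu) — missense.
Codon 8: UGC (Cys) → GGC (Gly) — missense.
Codon 9: ACG (Thr) → ACC (Thr) — synonymous.
Synonymous: 3 of 6.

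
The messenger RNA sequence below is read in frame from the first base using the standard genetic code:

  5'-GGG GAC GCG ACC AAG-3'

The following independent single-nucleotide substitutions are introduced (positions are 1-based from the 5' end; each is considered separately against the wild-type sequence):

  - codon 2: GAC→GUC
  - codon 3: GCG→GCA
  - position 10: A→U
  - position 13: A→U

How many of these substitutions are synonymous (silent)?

Codon 2: GAC (Asp) → GUC (Val) — missense.
Codon 3: GCG (Ala) → GCA (Ala) — synonymous.
Codon 4: ACC (Thr) → UCC (Ser) — missense.
Codon 5: AAG (Lys) → UAG (Stop) — nonsense.
Synonymous: 1 of 4.

1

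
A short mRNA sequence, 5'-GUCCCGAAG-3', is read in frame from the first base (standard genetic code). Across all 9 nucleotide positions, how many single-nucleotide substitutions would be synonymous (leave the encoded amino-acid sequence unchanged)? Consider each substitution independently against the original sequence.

7

Codon 1 (GUC, Val): 3 synonymous substitutions.
Codon 2 (CCG, Pro): 3 synonymous substitutions.
Codon 3 (AAG, Lys): 1 synonymous substitution.
Total: 3 + 3 + 1 = 7.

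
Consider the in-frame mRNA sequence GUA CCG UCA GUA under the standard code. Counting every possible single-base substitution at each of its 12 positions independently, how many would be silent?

12

Codon 1 (GUA, Val): 3 synonymous substitutions.
Codon 2 (CCG, Pro): 3 synonymous substitutions.
Codon 3 (UCA, Ser): 3 synonymous substitutions.
Codon 4 (GUA, Val): 3 synonymous substitutions.
Total: 3 + 3 + 3 + 3 = 12.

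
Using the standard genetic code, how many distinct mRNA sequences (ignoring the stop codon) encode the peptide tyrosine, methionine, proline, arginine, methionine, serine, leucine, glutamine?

3456

Tyr: 2 codons.
Met: 1 codon.
Pro: 4 codons.
Arg: 6 codons.
Met: 1 codon.
Ser: 6 codons.
Leu: 6 codons.
Gln: 2 codons.
2 × 1 × 4 × 6 × 1 × 6 × 6 × 2 = 3456.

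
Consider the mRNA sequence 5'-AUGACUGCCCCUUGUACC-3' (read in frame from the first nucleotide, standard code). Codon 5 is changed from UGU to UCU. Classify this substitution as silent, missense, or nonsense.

missense

Position 14 falls in codon 5: UGU → Cys.
After the substitution the codon is UCU → Ser.
Cys ≠ Ser, so this is a missense mutation.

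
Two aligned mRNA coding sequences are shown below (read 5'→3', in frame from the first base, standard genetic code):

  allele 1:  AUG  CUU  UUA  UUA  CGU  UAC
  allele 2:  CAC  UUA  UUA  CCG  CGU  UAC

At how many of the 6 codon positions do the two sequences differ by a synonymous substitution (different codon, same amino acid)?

Codon 1: AUG Met / CAC His — nonsynonymous.
Codon 2: CUU Leu / UUA Leu — synonymous.
Codon 3: UUA Leu / UUA Leu — identical.
Codon 4: UUA Leu / CCG Pro — nonsynonymous.
Codon 5: CGU Arg / CGU Arg — identical.
Codon 6: UAC Tyr / UAC Tyr — identical.
Synonymous differences: 1.

1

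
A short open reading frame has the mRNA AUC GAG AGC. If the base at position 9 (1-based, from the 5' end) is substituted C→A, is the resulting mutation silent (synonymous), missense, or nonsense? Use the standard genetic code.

Position 9 falls in codon 3: AGC → Ser.
After the substitution the codon is AGA → Arg.
Ser ≠ Arg, so this is a missense mutation.

missense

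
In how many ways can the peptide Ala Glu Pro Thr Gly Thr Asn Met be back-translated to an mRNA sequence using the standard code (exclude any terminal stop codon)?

4096

Ala: 4 codons.
Glu: 2 codons.
Pro: 4 codons.
Thr: 4 codons.
Gly: 4 codons.
Thr: 4 codons.
Asn: 2 codons.
Met: 1 codon.
4 × 2 × 4 × 4 × 4 × 4 × 2 × 1 = 4096.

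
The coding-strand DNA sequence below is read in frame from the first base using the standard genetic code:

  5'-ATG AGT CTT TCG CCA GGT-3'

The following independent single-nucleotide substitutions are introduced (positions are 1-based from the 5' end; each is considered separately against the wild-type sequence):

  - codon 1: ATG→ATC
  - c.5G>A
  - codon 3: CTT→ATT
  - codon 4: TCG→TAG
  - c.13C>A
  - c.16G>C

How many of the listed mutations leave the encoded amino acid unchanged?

Codon 1: ATG (Met) → ATC (Ile) — missense.
Codon 2: AGT (Ser) → AAT (Asn) — missense.
Codon 3: CTT (Leu) → ATT (Ile) — missense.
Codon 4: TCG (Ser) → TAG (Stop) — nonsense.
Codon 5: CCA (Pro) → ACA (Thr) — missense.
Codon 6: GGT (Gly) → CGT (Arg) — missense.
Synonymous: 0 of 6.

0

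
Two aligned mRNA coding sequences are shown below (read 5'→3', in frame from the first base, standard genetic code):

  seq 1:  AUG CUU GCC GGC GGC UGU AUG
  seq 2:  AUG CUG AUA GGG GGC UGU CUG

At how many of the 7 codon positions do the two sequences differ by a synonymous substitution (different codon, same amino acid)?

2

Codon 1: AUG Met / AUG Met — identical.
Codon 2: CUU Leu / CUG Leu — synonymous.
Codon 3: GCC Ala / AUA Ile — nonsynonymous.
Codon 4: GGC Gly / GGG Gly — synonymous.
Codon 5: GGC Gly / GGC Gly — identical.
Codon 6: UGU Cys / UGU Cys — identical.
Codon 7: AUG Met / CUG Leu — nonsynonymous.
Synonymous differences: 2.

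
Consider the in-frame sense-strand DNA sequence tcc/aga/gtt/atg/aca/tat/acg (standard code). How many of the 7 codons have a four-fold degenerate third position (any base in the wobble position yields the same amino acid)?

Codon 1 TCC (Ser): third position 4-fold.
Codon 2 AGA (Arg): third position 2-fold.
Codon 3 GTT (Val): third position 4-fold.
Codon 4 ATG (Met): third position 1-fold.
Codon 5 ACA (Thr): third position 4-fold.
Codon 6 TAT (Tyr): third position 2-fold.
Codon 7 ACG (Thr): third position 4-fold.
Four-fold degenerate third positions: 4.

4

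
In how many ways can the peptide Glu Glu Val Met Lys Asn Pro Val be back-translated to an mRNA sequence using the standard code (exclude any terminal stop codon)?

1024

Glu: 2 codons.
Glu: 2 codons.
Val: 4 codons.
Met: 1 codon.
Lys: 2 codons.
Asn: 2 codons.
Pro: 4 codons.
Val: 4 codons.
2 × 2 × 4 × 1 × 2 × 2 × 4 × 4 = 1024.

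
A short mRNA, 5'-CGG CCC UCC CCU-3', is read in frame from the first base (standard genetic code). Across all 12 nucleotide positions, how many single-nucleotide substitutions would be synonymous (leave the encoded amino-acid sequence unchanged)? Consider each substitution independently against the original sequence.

13

Codon 1 (CGG, Arg): 4 synonymous substitutions.
Codon 2 (CCC, Pro): 3 synonymous substitutions.
Codon 3 (UCC, Ser): 3 synonymous substitutions.
Codon 4 (CCU, Pro): 3 synonymous substitutions.
Total: 4 + 3 + 3 + 3 = 13.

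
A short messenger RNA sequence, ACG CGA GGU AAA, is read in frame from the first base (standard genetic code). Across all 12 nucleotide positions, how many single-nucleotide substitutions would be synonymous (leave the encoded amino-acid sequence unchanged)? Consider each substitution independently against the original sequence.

Codon 1 (ACG, Thr): 3 synonymous substitutions.
Codon 2 (CGA, Arg): 4 synonymous substitutions.
Codon 3 (GGU, Gly): 3 synonymous substitutions.
Codon 4 (AAA, Lys): 1 synonymous substitution.
Total: 3 + 4 + 3 + 1 = 11.

11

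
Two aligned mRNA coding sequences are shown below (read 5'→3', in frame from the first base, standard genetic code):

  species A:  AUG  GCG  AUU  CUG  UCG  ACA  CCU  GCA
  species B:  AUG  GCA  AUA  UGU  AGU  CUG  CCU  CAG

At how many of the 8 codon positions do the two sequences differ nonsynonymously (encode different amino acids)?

Codon 1: AUG Met / AUG Met — identical.
Codon 2: GCG Ala / GCA Ala — synonymous.
Codon 3: AUU Ile / AUA Ile — synonymous.
Codon 4: CUG Leu / UGU Cys — nonsynonymous.
Codon 5: UCG Ser / AGU Ser — synonymous.
Codon 6: ACA Thr / CUG Leu — nonsynonymous.
Codon 7: CCU Pro / CCU Pro — identical.
Codon 8: GCA Ala / CAG Gln — nonsynonymous.
Nonsynonymous differences: 3.

3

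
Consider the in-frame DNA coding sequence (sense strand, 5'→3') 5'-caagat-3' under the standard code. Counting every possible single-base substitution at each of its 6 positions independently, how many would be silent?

Codon 1 (CAA, Gln): 1 synonymous substitution.
Codon 2 (GAT, Asp): 1 synonymous substitution.
Total: 1 + 1 = 2.

2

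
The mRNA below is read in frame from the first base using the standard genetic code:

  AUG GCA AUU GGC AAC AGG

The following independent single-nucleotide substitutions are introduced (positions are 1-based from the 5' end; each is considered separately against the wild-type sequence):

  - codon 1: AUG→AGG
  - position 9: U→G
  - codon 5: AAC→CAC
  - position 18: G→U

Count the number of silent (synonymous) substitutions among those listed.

0

Codon 1: AUG (Met) → AGG (Arg) — missense.
Codon 3: AUU (Ile) → AUG (Met) — missense.
Codon 5: AAC (Asn) → CAC (His) — missense.
Codon 6: AGG (Arg) → AGU (Ser) — missense.
Synonymous: 0 of 4.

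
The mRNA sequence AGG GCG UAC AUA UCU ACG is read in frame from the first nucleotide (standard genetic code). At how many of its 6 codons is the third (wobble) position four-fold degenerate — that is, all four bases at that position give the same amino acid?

3

Codon 1 AGG (Arg): third position 2-fold.
Codon 2 GCG (Ala): third position 4-fold.
Codon 3 UAC (Tyr): third position 2-fold.
Codon 4 AUA (Ile): third position 3-fold.
Codon 5 UCU (Ser): third position 4-fold.
Codon 6 ACG (Thr): third position 4-fold.
Four-fold degenerate third positions: 3.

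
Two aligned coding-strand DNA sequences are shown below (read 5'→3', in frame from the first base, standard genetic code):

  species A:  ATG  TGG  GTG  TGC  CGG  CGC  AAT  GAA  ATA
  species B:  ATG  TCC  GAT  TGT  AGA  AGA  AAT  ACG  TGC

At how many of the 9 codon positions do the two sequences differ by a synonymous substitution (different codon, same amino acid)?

Codon 1: ATG Met / ATG Met — identical.
Codon 2: TGG Trp / TCC Ser — nonsynonymous.
Codon 3: GTG Val / GAT Asp — nonsynonymous.
Codon 4: TGC Cys / TGT Cys — synonymous.
Codon 5: CGG Arg / AGA Arg — synonymous.
Codon 6: CGC Arg / AGA Arg — synonymous.
Codon 7: AAT Asn / AAT Asn — identical.
Codon 8: GAA Glu / ACG Thr — nonsynonymous.
Codon 9: ATA Ile / TGC Cys — nonsynonymous.
Synonymous differences: 3.

3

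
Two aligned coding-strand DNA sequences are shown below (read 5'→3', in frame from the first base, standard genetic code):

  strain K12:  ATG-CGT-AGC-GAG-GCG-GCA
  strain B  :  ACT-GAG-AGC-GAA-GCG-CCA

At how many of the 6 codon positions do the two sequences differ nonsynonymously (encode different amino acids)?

3

Codon 1: ATG Met / ACT Thr — nonsynonymous.
Codon 2: CGT Arg / GAG Glu — nonsynonymous.
Codon 3: AGC Ser / AGC Ser — identical.
Codon 4: GAG Glu / GAA Glu — synonymous.
Codon 5: GCG Ala / GCG Ala — identical.
Codon 6: GCA Ala / CCA Pro — nonsynonymous.
Nonsynonymous differences: 3.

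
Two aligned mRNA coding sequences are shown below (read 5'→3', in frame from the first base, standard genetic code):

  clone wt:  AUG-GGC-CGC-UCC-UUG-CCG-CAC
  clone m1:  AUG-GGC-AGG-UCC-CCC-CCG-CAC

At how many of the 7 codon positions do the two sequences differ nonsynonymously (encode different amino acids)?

Codon 1: AUG Met / AUG Met — identical.
Codon 2: GGC Gly / GGC Gly — identical.
Codon 3: CGC Arg / AGG Arg — synonymous.
Codon 4: UCC Ser / UCC Ser — identical.
Codon 5: UUG Leu / CCC Pro — nonsynonymous.
Codon 6: CCG Pro / CCG Pro — identical.
Codon 7: CAC His / CAC His — identical.
Nonsynonymous differences: 1.

1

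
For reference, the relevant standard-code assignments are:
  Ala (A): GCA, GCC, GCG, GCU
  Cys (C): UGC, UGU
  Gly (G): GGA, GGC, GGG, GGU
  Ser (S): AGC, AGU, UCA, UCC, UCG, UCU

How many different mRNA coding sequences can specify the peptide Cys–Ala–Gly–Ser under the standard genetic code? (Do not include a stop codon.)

192

Cys: 2 codons.
Ala: 4 codons.
Gly: 4 codons.
Ser: 6 codons.
2 × 4 × 4 × 6 = 192.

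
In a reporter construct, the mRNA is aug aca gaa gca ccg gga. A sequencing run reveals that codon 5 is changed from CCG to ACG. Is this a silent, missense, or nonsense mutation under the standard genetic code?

Position 13 falls in codon 5: CCG → Pro.
After the substitution the codon is ACG → Thr.
Pro ≠ Thr, so this is a missense mutation.

missense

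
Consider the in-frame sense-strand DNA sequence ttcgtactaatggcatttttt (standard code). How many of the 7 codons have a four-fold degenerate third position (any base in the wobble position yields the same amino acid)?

Codon 1 TTC (Phe): third position 2-fold.
Codon 2 GTA (Val): third position 4-fold.
Codon 3 CTA (Leu): third position 4-fold.
Codon 4 ATG (Met): third position 1-fold.
Codon 5 GCA (Ala): third position 4-fold.
Codon 6 TTT (Phe): third position 2-fold.
Codon 7 TTT (Phe): third position 2-fold.
Four-fold degenerate third positions: 3.

3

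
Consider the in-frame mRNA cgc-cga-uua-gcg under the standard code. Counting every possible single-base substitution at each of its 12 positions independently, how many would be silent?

Codon 1 (CGC, Arg): 3 synonymous substitutions.
Codon 2 (CGA, Arg): 4 synonymous substitutions.
Codon 3 (UUA, Leu): 2 synonymous substitutions.
Codon 4 (GCG, Ala): 3 synonymous substitutions.
Total: 3 + 4 + 2 + 3 = 12.

12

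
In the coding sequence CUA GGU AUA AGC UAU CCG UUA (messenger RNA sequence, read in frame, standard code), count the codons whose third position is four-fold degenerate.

3

Codon 1 CUA (Leu): third position 4-fold.
Codon 2 GGU (Gly): third position 4-fold.
Codon 3 AUA (Ile): third position 3-fold.
Codon 4 AGC (Ser): third position 2-fold.
Codon 5 UAU (Tyr): third position 2-fold.
Codon 6 CCG (Pro): third position 4-fold.
Codon 7 UUA (Leu): third position 2-fold.
Four-fold degenerate third positions: 3.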